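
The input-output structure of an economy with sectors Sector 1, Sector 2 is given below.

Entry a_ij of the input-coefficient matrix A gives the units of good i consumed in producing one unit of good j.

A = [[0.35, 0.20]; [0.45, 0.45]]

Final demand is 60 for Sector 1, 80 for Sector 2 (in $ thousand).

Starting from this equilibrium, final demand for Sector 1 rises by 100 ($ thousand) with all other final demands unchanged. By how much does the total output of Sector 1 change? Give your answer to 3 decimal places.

Δx_1 = 205.607

I − A =
  [   0.65    -0.20]
  [  -0.45     0.55]
det(I−A) = (0.65)(0.55) − (-0.20)(-0.45) = 0.2675
adj(I−A) = [[0.55, 0.20], [0.45, 0.65]]
(I − A)⁻¹ = adj(I−A) / det(I−A) ≈
  [   2.0561     0.7477]
  [   1.6822     2.4299]
Δx = (I − A)⁻¹ Δd with Δd having +100 in the Sector 1 component and 0 elsewhere.
So Δx_1 = L_11 · (+100), where L_11 = adj(I−A)_11 / det(I−A) = 0.55 / 0.2675.
Δx_1 = 0.55 × (+100) / 0.2675 = 55.00 / 0.2675 ≈ 205.607.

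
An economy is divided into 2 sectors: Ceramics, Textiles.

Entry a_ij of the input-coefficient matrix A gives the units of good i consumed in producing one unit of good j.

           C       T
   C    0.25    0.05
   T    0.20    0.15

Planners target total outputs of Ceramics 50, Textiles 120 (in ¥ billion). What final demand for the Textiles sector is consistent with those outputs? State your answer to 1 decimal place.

I − A =
  [   0.75    -0.05]
  [  -0.20     0.85]
d = (I − A) x:
  d_C = (+0.75)·50 + (-0.05)·120 = 31.5
  d_T = (-0.20)·50 + (+0.85)·120 = 92.0

d_T = 92.0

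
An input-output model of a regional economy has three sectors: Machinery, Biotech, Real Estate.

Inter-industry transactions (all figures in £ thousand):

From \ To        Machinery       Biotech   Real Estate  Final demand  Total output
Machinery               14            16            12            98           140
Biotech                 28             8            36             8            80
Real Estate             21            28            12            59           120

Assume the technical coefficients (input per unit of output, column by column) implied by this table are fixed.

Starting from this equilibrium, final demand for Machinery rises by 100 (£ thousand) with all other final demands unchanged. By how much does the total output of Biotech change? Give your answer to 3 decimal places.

Technical coefficients a_ij = z_ij / X_j:
  a_11 = 14/140 = 0.10, a_21 = 28/140 = 0.20, a_31 = 21/140 = 0.15
  a_12 = 16/80 = 0.20, a_22 = 8/80 = 0.10, a_32 = 28/80 = 0.35
  a_13 = 12/120 = 0.10, a_23 = 36/120 = 0.30, a_33 = 12/120 = 0.10
I − A =
  [   0.90    -0.20    -0.10]
  [  -0.20     0.90    -0.30]
  [  -0.15    -0.35     0.90]
Cofactors of I−A, C_ij = (−1)^(i+j)·(minor ij) (rows/columns in the sector order above):
  C_11 = (0.90)(0.90) − (-0.30)(-0.35) = 0.7050
  C_12 = −[(-0.20)(0.90) − (-0.30)(-0.15)] = 0.2250
  C_13 = (-0.20)(-0.35) − (0.90)(-0.15) = 0.2050
  C_21 = −[(-0.20)(0.90) − (-0.10)(-0.35)] = 0.2150
  C_22 = (0.90)(0.90) − (-0.10)(-0.15) = 0.7950
  C_23 = −[(0.90)(-0.35) − (-0.20)(-0.15)] = 0.3450
  C_31 = (-0.20)(-0.30) − (-0.10)(0.90) = 0.1500
  C_32 = −[(0.90)(-0.30) − (-0.10)(-0.20)] = 0.2900
  C_33 = (0.90)(0.90) − (-0.20)(-0.20) = 0.7700
det(I−A) = Σ_j (I−A)_1j·C_1j = (0.90)(0.7050) + (-0.20)(0.2250) + (-0.10)(0.2050) = 0.5690
adj(I−A) = Cᵀ =
  [ 0.7050   0.2150   0.1500]
  [ 0.2250   0.7950   0.2900]
  [ 0.2050   0.3450   0.7700]
(I − A)⁻¹ = adj(I−A) / det(I−A) ≈
  [   1.2390     0.3779     0.2636]
  [   0.3954     1.3972     0.5097]
  [   0.3603     0.6063     1.3533]
Δx = (I − A)⁻¹ Δd with Δd having +100 in the Machinery component and 0 elsewhere.
So Δx_2 = L_21 · (+100), where L_21 = adj(I−A)_21 / det(I−A) = 0.2250 / 0.5690.
Δx_2 = 0.2250 × (+100) / 0.5690 = 22.50 / 0.5690 ≈ 39.543.

Δx_2 = 39.543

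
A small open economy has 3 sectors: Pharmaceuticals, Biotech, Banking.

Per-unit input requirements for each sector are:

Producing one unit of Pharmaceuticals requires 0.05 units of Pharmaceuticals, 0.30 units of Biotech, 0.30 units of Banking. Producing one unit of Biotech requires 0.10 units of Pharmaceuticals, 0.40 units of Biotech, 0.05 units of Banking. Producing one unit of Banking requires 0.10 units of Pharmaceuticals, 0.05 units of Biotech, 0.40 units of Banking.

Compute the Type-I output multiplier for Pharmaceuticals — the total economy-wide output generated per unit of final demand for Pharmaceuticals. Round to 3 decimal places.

m_1 = 2.486

I − A =
  [   0.95    -0.10    -0.10]
  [  -0.30     0.60    -0.05]
  [  -0.30    -0.05     0.60]
Cofactors of I−A, C_ij = (−1)^(i+j)·(minor ij) (rows/columns in the sector order above):
  C_11 = (0.60)(0.60) − (-0.05)(-0.05) = 0.3575
  C_12 = −[(-0.30)(0.60) − (-0.05)(-0.30)] = 0.1950
  C_13 = (-0.30)(-0.05) − (0.60)(-0.30) = 0.1950
  C_21 = −[(-0.10)(0.60) − (-0.10)(-0.05)] = 0.0650
  C_22 = (0.95)(0.60) − (-0.10)(-0.30) = 0.5400
  C_23 = −[(0.95)(-0.05) − (-0.10)(-0.30)] = 0.0775
  C_31 = (-0.10)(-0.05) − (-0.10)(0.60) = 0.0650
  C_32 = −[(0.95)(-0.05) − (-0.10)(-0.30)] = 0.0775
  C_33 = (0.95)(0.60) − (-0.10)(-0.30) = 0.5400
det(I−A) = Σ_j (I−A)_1j·C_1j = (0.95)(0.3575) + (-0.10)(0.1950) + (-0.10)(0.1950) = 0.300625
adj(I−A) = Cᵀ =
  [ 0.3575   0.0650   0.0650]
  [ 0.1950   0.5400   0.0775]
  [ 0.1950   0.0775   0.5400]
(I − A)⁻¹ = adj(I−A) / det(I−A) ≈
  [   1.1892     0.2162     0.2162]
  [   0.6486     1.7963     0.2578]
  [   0.6486     0.2578     1.7963]
The output multiplier for sector j is the column-j sum of the Leontief inverse (I − A)⁻¹ = adj(I−A) / det(I−A).
Column 1 of adj(I−A): (0.3575, 0.1950, 0.1950); det(I−A) = 0.300625.
m_1 = (0.3575 + 0.1950 + 0.1950) / 0.300625 = 0.7475 / 0.300625 ≈ 2.486.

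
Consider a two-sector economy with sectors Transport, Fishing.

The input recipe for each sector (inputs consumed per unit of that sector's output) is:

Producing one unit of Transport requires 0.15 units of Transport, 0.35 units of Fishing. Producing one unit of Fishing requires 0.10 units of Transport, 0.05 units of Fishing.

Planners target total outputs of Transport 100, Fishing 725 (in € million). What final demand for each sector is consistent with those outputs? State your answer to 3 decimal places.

d_T = 12.500, d_F = 653.750

I − A =
  [   0.85    -0.10]
  [  -0.35     0.95]
d = (I − A) x:
  d_T = (+0.85)·100 + (-0.10)·725 = 12.500
  d_F = (-0.35)·100 + (+0.95)·725 = 653.750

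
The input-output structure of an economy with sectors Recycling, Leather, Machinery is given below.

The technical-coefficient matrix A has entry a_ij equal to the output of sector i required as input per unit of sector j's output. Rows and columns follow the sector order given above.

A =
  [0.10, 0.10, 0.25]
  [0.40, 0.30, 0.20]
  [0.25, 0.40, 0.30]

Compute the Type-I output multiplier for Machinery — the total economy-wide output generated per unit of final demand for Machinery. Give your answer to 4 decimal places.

m_M = 4.2220

I − A =
  [   0.90    -0.10    -0.25]
  [  -0.40     0.70    -0.20]
  [  -0.25    -0.40     0.70]
Cofactors of I−A, C_ij = (−1)^(i+j)·(minor ij) (rows/columns in the sector order above):
  C_11 = (0.70)(0.70) − (-0.20)(-0.40) = 0.4100
  C_12 = −[(-0.40)(0.70) − (-0.20)(-0.25)] = 0.3300
  C_13 = (-0.40)(-0.40) − (0.70)(-0.25) = 0.3350
  C_21 = −[(-0.10)(0.70) − (-0.25)(-0.40)] = 0.1700
  C_22 = (0.90)(0.70) − (-0.25)(-0.25) = 0.5675
  C_23 = −[(0.90)(-0.40) − (-0.10)(-0.25)] = 0.3850
  C_31 = (-0.10)(-0.20) − (-0.25)(0.70) = 0.1950
  C_32 = −[(0.90)(-0.20) − (-0.25)(-0.40)] = 0.2800
  C_33 = (0.90)(0.70) − (-0.10)(-0.40) = 0.5900
det(I−A) = Σ_j (I−A)_1j·C_1j = (0.90)(0.4100) + (-0.10)(0.3300) + (-0.25)(0.3350) = 0.25225
adj(I−A) = Cᵀ =
  [ 0.4100   0.1700   0.1950]
  [ 0.3300   0.5675   0.2800]
  [ 0.3350   0.3850   0.5900]
(I − A)⁻¹ = adj(I−A) / det(I−A) ≈
  [   1.62537     0.67393     0.77304]
  [   1.30823     2.24975     1.11001]
  [   1.32805     1.52626     2.33895]
The output multiplier for sector j is the column-j sum of the Leontief inverse (I − A)⁻¹ = adj(I−A) / det(I−A).
Column M of adj(I−A): (0.1950, 0.2800, 0.5900); det(I−A) = 0.25225.
m_M = (0.1950 + 0.2800 + 0.5900) / 0.25225 = 1.065 / 0.25225 ≈ 4.2220.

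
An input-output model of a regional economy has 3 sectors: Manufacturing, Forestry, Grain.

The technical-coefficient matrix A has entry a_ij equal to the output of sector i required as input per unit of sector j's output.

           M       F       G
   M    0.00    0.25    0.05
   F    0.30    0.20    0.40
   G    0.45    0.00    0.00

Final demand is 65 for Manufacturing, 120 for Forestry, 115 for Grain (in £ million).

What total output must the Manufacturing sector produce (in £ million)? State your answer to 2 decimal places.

I − A =
  [   1.00    -0.25    -0.05]
  [  -0.30     0.80    -0.40]
  [  -0.45     0.00     1.00]
Cofactors of I−A, C_ij = (−1)^(i+j)·(minor ij) (rows/columns in the sector order above):
  C_11 = (0.80)(1.00) − (-0.40)(0.00) = 0.8000
  C_12 = −[(-0.30)(1.00) − (-0.40)(-0.45)] = 0.4800
  C_13 = (-0.30)(0.00) − (0.80)(-0.45) = 0.3600
  C_21 = −[(-0.25)(1.00) − (-0.05)(0.00)] = 0.2500
  C_22 = (1.00)(1.00) − (-0.05)(-0.45) = 0.9775
  C_23 = −[(1.00)(0.00) − (-0.25)(-0.45)] = 0.1125
  C_31 = (-0.25)(-0.40) − (-0.05)(0.80) = 0.1400
  C_32 = −[(1.00)(-0.40) − (-0.05)(-0.30)] = 0.4150
  C_33 = (1.00)(0.80) − (-0.25)(-0.30) = 0.7250
det(I−A) = Σ_j (I−A)_1j·C_1j = (1.00)(0.8000) + (-0.25)(0.4800) + (-0.05)(0.3600) = 0.6620
adj(I−A) = Cᵀ =
  [ 0.8000   0.2500   0.1400]
  [ 0.4800   0.9775   0.4150]
  [ 0.3600   0.1125   0.7250]
(I − A)⁻¹ = adj(I−A) / det(I−A) ≈
  [   1.2085     0.3776     0.2115]
  [   0.7251     1.4766     0.6269]
  [   0.5438     0.1699     1.0952]
x = (I − A)⁻¹ d = adj(I−A)·d / det(I−A), with det(I−A) = 0.6620:
  x_M = (0.8000·65 + 0.2500·120 + 0.1400·115) / 0.6620 = 98.10 / 0.6620 ≈ 148.19
  x_F = (0.4800·65 + 0.9775·120 + 0.4150·115) / 0.6620 = 196.225 / 0.6620 ≈ 296.41
  x_G = (0.3600·65 + 0.1125·120 + 0.7250·115) / 0.6620 = 120.275 / 0.6620 ≈ 181.68

x_M = 148.19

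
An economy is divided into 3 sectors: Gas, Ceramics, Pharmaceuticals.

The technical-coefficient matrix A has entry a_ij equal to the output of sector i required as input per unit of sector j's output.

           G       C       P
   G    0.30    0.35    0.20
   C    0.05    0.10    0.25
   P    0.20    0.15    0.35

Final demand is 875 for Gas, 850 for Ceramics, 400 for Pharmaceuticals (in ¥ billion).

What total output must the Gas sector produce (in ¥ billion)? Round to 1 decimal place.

I − A =
  [   0.70    -0.35    -0.20]
  [  -0.05     0.90    -0.25]
  [  -0.20    -0.15     0.65]
Cofactors of I−A, C_ij = (−1)^(i+j)·(minor ij) (rows/columns in the sector order above):
  C_11 = (0.90)(0.65) − (-0.25)(-0.15) = 0.5475
  C_12 = −[(-0.05)(0.65) − (-0.25)(-0.20)] = 0.0825
  C_13 = (-0.05)(-0.15) − (0.90)(-0.20) = 0.1875
  C_21 = −[(-0.35)(0.65) − (-0.20)(-0.15)] = 0.2575
  C_22 = (0.70)(0.65) − (-0.20)(-0.20) = 0.4150
  C_23 = −[(0.70)(-0.15) − (-0.35)(-0.20)] = 0.1750
  C_31 = (-0.35)(-0.25) − (-0.20)(0.90) = 0.2675
  C_32 = −[(0.70)(-0.25) − (-0.20)(-0.05)] = 0.1850
  C_33 = (0.70)(0.90) − (-0.35)(-0.05) = 0.6125
det(I−A) = Σ_j (I−A)_1j·C_1j = (0.70)(0.5475) + (-0.35)(0.0825) + (-0.20)(0.1875) = 0.316875
adj(I−A) = Cᵀ =
  [ 0.5475   0.2575   0.2675]
  [ 0.0825   0.4150   0.1850]
  [ 0.1875   0.1750   0.6125]
(I − A)⁻¹ = adj(I−A) / det(I−A) ≈
  [   1.7278     0.8126     0.8442]
  [   0.2604     1.3097     0.5838]
  [   0.5917     0.5523     1.9329]
x = (I − A)⁻¹ d = adj(I−A)·d / det(I−A), with det(I−A) = 0.316875:
  x_G = (0.5475·875 + 0.2575·850 + 0.2675·400) / 0.316875 = 804.9375 / 0.316875 ≈ 2540.2
  x_C = (0.0825·875 + 0.4150·850 + 0.1850·400) / 0.316875 = 498.9375 / 0.316875 ≈ 1574.6
  x_P = (0.1875·875 + 0.1750·850 + 0.6125·400) / 0.316875 = 557.8125 / 0.316875 ≈ 1760.4

x_G = 2540.2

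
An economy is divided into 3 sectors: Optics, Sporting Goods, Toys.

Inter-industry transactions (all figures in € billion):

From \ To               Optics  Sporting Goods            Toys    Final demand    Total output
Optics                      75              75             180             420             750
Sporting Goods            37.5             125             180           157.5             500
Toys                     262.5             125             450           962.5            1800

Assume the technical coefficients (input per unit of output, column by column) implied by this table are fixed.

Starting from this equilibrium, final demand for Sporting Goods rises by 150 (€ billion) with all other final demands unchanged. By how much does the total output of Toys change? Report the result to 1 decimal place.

Technical coefficients a_ij = z_ij / X_j:
  a_11 = 75/750 = 0.10, a_21 = 37.5/750 = 0.05, a_31 = 262.5/750 = 0.35
  a_12 = 75/500 = 0.15, a_22 = 125/500 = 0.25, a_32 = 125/500 = 0.25
  a_13 = 180/1800 = 0.10, a_23 = 180/1800 = 0.10, a_33 = 450/1800 = 0.25
I − A =
  [   0.90    -0.15    -0.10]
  [  -0.05     0.75    -0.10]
  [  -0.35    -0.25     0.75]
Cofactors of I−A, C_ij = (−1)^(i+j)·(minor ij) (rows/columns in the sector order above):
  C_11 = (0.75)(0.75) − (-0.10)(-0.25) = 0.5375
  C_12 = −[(-0.05)(0.75) − (-0.10)(-0.35)] = 0.0725
  C_13 = (-0.05)(-0.25) − (0.75)(-0.35) = 0.2750
  C_21 = −[(-0.15)(0.75) − (-0.10)(-0.25)] = 0.1375
  C_22 = (0.90)(0.75) − (-0.10)(-0.35) = 0.6400
  C_23 = −[(0.90)(-0.25) − (-0.15)(-0.35)] = 0.2775
  C_31 = (-0.15)(-0.10) − (-0.10)(0.75) = 0.0900
  C_32 = −[(0.90)(-0.10) − (-0.10)(-0.05)] = 0.0950
  C_33 = (0.90)(0.75) − (-0.15)(-0.05) = 0.6675
det(I−A) = Σ_j (I−A)_1j·C_1j = (0.90)(0.5375) + (-0.15)(0.0725) + (-0.10)(0.2750) = 0.445375
adj(I−A) = Cᵀ =
  [ 0.5375   0.1375   0.0900]
  [ 0.0725   0.6400   0.0950]
  [ 0.2750   0.2775   0.6675]
(I − A)⁻¹ = adj(I−A) / det(I−A) ≈
  [   1.2068     0.3087     0.2021]
  [   0.1628     1.4370     0.2133]
  [   0.6175     0.6231     1.4987]
Δx = (I − A)⁻¹ Δd with Δd having +150 in the Sporting Goods component and 0 elsewhere.
So Δx_3 = L_32 · (+150), where L_32 = adj(I−A)_32 / det(I−A) = 0.2775 / 0.445375.
Δx_3 = 0.2775 × (+150) / 0.445375 = 41.625 / 0.445375 ≈ 93.5.

Δx_3 = 93.5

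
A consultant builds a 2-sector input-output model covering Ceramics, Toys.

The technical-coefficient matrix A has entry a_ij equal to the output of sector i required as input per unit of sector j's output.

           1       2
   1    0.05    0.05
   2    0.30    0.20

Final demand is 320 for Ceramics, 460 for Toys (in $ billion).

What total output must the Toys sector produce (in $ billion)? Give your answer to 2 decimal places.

x_2 = 715.44

I − A =
  [   0.95    -0.05]
  [  -0.30     0.80]
det(I−A) = (0.95)(0.80) − (-0.05)(-0.30) = 0.7450
adj(I−A) = [[0.80, 0.05], [0.30, 0.95]]
(I − A)⁻¹ = adj(I−A) / det(I−A) ≈
  [   1.0738     0.0671]
  [   0.4027     1.2752]
x = (I − A)⁻¹ d = adj(I−A)·d / det(I−A), with det(I−A) = 0.7450:
  x_1 = (0.80·320 + 0.05·460) / 0.7450 = 279.00 / 0.7450 ≈ 374.50
  x_2 = (0.30·320 + 0.95·460) / 0.7450 = 533.00 / 0.7450 ≈ 715.44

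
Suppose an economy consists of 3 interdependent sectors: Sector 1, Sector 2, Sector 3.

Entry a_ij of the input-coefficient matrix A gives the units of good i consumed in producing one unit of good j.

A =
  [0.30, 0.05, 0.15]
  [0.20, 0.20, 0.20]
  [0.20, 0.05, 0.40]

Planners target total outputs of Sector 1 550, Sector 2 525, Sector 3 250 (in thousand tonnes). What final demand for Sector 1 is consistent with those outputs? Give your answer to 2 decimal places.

I − A =
  [   0.70    -0.05    -0.15]
  [  -0.20     0.80    -0.20]
  [  -0.20    -0.05     0.60]
d = (I − A) x:
  d_1 = (+0.70)·550 + (-0.05)·525 + (-0.15)·250 = 321.25
  d_2 = (-0.20)·550 + (+0.80)·525 + (-0.20)·250 = 260.00
  d_3 = (-0.20)·550 + (-0.05)·525 + (+0.60)·250 = 13.75

d_1 = 321.25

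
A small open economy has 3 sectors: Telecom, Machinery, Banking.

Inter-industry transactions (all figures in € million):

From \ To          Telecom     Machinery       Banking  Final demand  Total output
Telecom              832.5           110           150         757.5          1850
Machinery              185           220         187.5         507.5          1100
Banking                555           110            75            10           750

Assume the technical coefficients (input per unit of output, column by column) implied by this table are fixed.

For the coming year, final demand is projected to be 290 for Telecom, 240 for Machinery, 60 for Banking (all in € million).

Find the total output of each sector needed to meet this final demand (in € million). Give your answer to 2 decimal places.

x_T = 757.09, x_M = 512.11, x_B = 375.93

Technical coefficients a_ij = z_ij / X_j:
  a_TT = 832.5/1850 = 0.45, a_MT = 185/1850 = 0.10, a_BT = 555/1850 = 0.30
  a_TM = 110/1100 = 0.10, a_MM = 220/1100 = 0.20, a_BM = 110/1100 = 0.10
  a_TB = 150/750 = 0.20, a_MB = 187.5/750 = 0.25, a_BB = 75/750 = 0.10
I − A =
  [   0.55    -0.10    -0.20]
  [  -0.10     0.80    -0.25]
  [  -0.30    -0.10     0.90]
Cofactors of I−A, C_ij = (−1)^(i+j)·(minor ij) (rows/columns in the sector order above):
  C_11 = (0.80)(0.90) − (-0.25)(-0.10) = 0.6950
  C_12 = −[(-0.10)(0.90) − (-0.25)(-0.30)] = 0.1650
  C_13 = (-0.10)(-0.10) − (0.80)(-0.30) = 0.2500
  C_21 = −[(-0.10)(0.90) − (-0.20)(-0.10)] = 0.1100
  C_22 = (0.55)(0.90) − (-0.20)(-0.30) = 0.4350
  C_23 = −[(0.55)(-0.10) − (-0.10)(-0.30)] = 0.0850
  C_31 = (-0.10)(-0.25) − (-0.20)(0.80) = 0.1850
  C_32 = −[(0.55)(-0.25) − (-0.20)(-0.10)] = 0.1575
  C_33 = (0.55)(0.80) − (-0.10)(-0.10) = 0.4300
det(I−A) = Σ_j (I−A)_1j·C_1j = (0.55)(0.6950) + (-0.10)(0.1650) + (-0.20)(0.2500) = 0.31575
adj(I−A) = Cᵀ =
  [ 0.6950   0.1100   0.1850]
  [ 0.1650   0.4350   0.1575]
  [ 0.2500   0.0850   0.4300]
(I − A)⁻¹ = adj(I−A) / det(I−A) ≈
  [   2.2011     0.3484     0.5859]
  [   0.5226     1.3777     0.4988]
  [   0.7918     0.2692     1.3618]
x = (I − A)⁻¹ d = adj(I−A)·d / det(I−A), with det(I−A) = 0.31575:
  x_T = (0.6950·290 + 0.1100·240 + 0.1850·60) / 0.31575 = 239.05 / 0.31575 ≈ 757.09
  x_M = (0.1650·290 + 0.4350·240 + 0.1575·60) / 0.31575 = 161.70 / 0.31575 ≈ 512.11
  x_B = (0.2500·290 + 0.0850·240 + 0.4300·60) / 0.31575 = 118.70 / 0.31575 ≈ 375.93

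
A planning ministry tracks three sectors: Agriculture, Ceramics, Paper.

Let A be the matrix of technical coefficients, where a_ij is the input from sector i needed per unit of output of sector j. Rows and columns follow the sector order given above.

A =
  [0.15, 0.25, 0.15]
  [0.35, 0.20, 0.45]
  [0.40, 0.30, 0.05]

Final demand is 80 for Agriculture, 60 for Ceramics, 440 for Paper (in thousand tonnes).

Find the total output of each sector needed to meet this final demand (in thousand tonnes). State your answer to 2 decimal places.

I − A =
  [   0.85    -0.25    -0.15]
  [  -0.35     0.80    -0.45]
  [  -0.40    -0.30     0.95]
Cofactors of I−A, C_ij = (−1)^(i+j)·(minor ij) (rows/columns in the sector order above):
  C_11 = (0.80)(0.95) − (-0.45)(-0.30) = 0.6250
  C_12 = −[(-0.35)(0.95) − (-0.45)(-0.40)] = 0.5125
  C_13 = (-0.35)(-0.30) − (0.80)(-0.40) = 0.4250
  C_21 = −[(-0.25)(0.95) − (-0.15)(-0.30)] = 0.2825
  C_22 = (0.85)(0.95) − (-0.15)(-0.40) = 0.7475
  C_23 = −[(0.85)(-0.30) − (-0.25)(-0.40)] = 0.3550
  C_31 = (-0.25)(-0.45) − (-0.15)(0.80) = 0.2325
  C_32 = −[(0.85)(-0.45) − (-0.15)(-0.35)] = 0.4350
  C_33 = (0.85)(0.80) − (-0.25)(-0.35) = 0.5925
det(I−A) = Σ_j (I−A)_1j·C_1j = (0.85)(0.6250) + (-0.25)(0.5125) + (-0.15)(0.4250) = 0.339375
adj(I−A) = Cᵀ =
  [ 0.6250   0.2825   0.2325]
  [ 0.5125   0.7475   0.4350]
  [ 0.4250   0.3550   0.5925]
(I − A)⁻¹ = adj(I−A) / det(I−A) ≈
  [   1.8416     0.8324     0.6851]
  [   1.5101     2.2026     1.2818]
  [   1.2523     1.0460     1.7459]
x = (I − A)⁻¹ d = adj(I−A)·d / det(I−A), with det(I−A) = 0.339375:
  x_1 = (0.6250·80 + 0.2825·60 + 0.2325·440) / 0.339375 = 169.25 / 0.339375 ≈ 498.71
  x_2 = (0.5125·80 + 0.7475·60 + 0.4350·440) / 0.339375 = 277.25 / 0.339375 ≈ 816.94
  x_3 = (0.4250·80 + 0.3550·60 + 0.5925·440) / 0.339375 = 316.00 / 0.339375 ≈ 931.12

x_1 = 498.71, x_2 = 816.94, x_3 = 931.12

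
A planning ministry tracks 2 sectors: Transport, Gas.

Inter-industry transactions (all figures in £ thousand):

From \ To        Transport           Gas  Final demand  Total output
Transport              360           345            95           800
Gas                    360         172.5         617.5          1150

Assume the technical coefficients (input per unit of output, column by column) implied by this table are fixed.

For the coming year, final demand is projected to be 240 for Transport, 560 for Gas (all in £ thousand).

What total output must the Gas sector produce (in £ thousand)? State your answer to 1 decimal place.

Technical coefficients a_ij = z_ij / X_j:
  a_TT = 360/800 = 0.45, a_GT = 360/800 = 0.45
  a_TG = 345/1150 = 0.30, a_GG = 172.5/1150 = 0.15
I − A =
  [   0.55    -0.30]
  [  -0.45     0.85]
det(I−A) = (0.55)(0.85) − (-0.30)(-0.45) = 0.3325
adj(I−A) = [[0.85, 0.30], [0.45, 0.55]]
(I − A)⁻¹ = adj(I−A) / det(I−A) ≈
  [   2.5564     0.9023]
  [   1.3534     1.6541]
x = (I − A)⁻¹ d = adj(I−A)·d / det(I−A), with det(I−A) = 0.3325:
  x_T = (0.85·240 + 0.30·560) / 0.3325 = 372.00 / 0.3325 ≈ 1118.8
  x_G = (0.45·240 + 0.55·560) / 0.3325 = 416.00 / 0.3325 ≈ 1251.1

x_G = 1251.1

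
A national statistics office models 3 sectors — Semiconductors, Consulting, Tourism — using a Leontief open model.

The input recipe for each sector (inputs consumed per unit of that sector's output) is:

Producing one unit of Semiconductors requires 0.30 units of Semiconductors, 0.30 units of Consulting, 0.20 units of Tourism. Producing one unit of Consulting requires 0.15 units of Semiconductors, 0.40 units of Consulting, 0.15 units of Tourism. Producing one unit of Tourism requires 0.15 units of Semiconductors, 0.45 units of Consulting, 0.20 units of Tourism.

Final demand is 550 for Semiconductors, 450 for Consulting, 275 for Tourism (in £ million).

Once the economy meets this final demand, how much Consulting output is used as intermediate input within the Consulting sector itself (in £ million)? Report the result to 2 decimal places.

z_22 = 967.83

I − A =
  [   0.70    -0.15    -0.15]
  [  -0.30     0.60    -0.45]
  [  -0.20    -0.15     0.80]
Cofactors of I−A, C_ij = (−1)^(i+j)·(minor ij) (rows/columns in the sector order above):
  C_11 = (0.60)(0.80) − (-0.45)(-0.15) = 0.4125
  C_12 = −[(-0.30)(0.80) − (-0.45)(-0.20)] = 0.3300
  C_13 = (-0.30)(-0.15) − (0.60)(-0.20) = 0.1650
  C_21 = −[(-0.15)(0.80) − (-0.15)(-0.15)] = 0.1425
  C_22 = (0.70)(0.80) − (-0.15)(-0.20) = 0.5300
  C_23 = −[(0.70)(-0.15) − (-0.15)(-0.20)] = 0.1350
  C_31 = (-0.15)(-0.45) − (-0.15)(0.60) = 0.1575
  C_32 = −[(0.70)(-0.45) − (-0.15)(-0.30)] = 0.3600
  C_33 = (0.70)(0.60) − (-0.15)(-0.30) = 0.3750
det(I−A) = Σ_j (I−A)_1j·C_1j = (0.70)(0.4125) + (-0.15)(0.3300) + (-0.15)(0.1650) = 0.2145
adj(I−A) = Cᵀ =
  [ 0.4125   0.1425   0.1575]
  [ 0.3300   0.5300   0.3600]
  [ 0.1650   0.1350   0.3750]
(I − A)⁻¹ = adj(I−A) / det(I−A) ≈
  [   1.9231     0.6643     0.7343]
  [   1.5385     2.4709     1.6783]
  [   0.7692     0.6294     1.7483]
First solve x = (I − A)⁻¹ d = adj(I−A)·d / det(I−A); in particular x_2 = (0.3300·550 + 0.5300·450 + 0.3600·275) / 0.2145 = 519.00 / 0.2145 ≈ 2419.5804.
Intermediate flow from 2 to 2: z_22 = a_22 · x_2 = 0.40 × 519.00 / 0.2145 = 207.60 / 0.2145 ≈ 967.83.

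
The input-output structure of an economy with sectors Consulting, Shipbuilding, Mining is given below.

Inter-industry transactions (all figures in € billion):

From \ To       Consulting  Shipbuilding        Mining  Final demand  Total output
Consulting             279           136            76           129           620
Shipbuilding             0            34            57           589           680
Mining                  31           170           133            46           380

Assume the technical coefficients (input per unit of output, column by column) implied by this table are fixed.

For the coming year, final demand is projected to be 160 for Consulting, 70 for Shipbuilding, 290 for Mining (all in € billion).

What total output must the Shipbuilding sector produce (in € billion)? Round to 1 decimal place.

Technical coefficients a_ij = z_ij / X_j:
  a_CC = 279/620 = 0.45, a_SC = 0/620 = 0.00, a_MC = 31/620 = 0.05
  a_CS = 136/680 = 0.20, a_SS = 34/680 = 0.05, a_MS = 170/680 = 0.25
  a_CM = 76/380 = 0.20, a_SM = 57/380 = 0.15, a_MM = 133/380 = 0.35
I − A =
  [   0.55    -0.20    -0.20]
  [   0.00     0.95    -0.15]
  [  -0.05    -0.25     0.65]
Cofactors of I−A, C_ij = (−1)^(i+j)·(minor ij) (rows/columns in the sector order above):
  C_11 = (0.95)(0.65) − (-0.15)(-0.25) = 0.5800
  C_12 = −[(0.00)(0.65) − (-0.15)(-0.05)] = 0.0075
  C_13 = (0.00)(-0.25) − (0.95)(-0.05) = 0.0475
  C_21 = −[(-0.20)(0.65) − (-0.20)(-0.25)] = 0.1800
  C_22 = (0.55)(0.65) − (-0.20)(-0.05) = 0.3475
  C_23 = −[(0.55)(-0.25) − (-0.20)(-0.05)] = 0.1475
  C_31 = (-0.20)(-0.15) − (-0.20)(0.95) = 0.2200
  C_32 = −[(0.55)(-0.15) − (-0.20)(0.00)] = 0.0825
  C_33 = (0.55)(0.95) − (-0.20)(0.00) = 0.5225
det(I−A) = Σ_j (I−A)_1j·C_1j = (0.55)(0.5800) + (-0.20)(0.0075) + (-0.20)(0.0475) = 0.3080
adj(I−A) = Cᵀ =
  [ 0.5800   0.1800   0.2200]
  [ 0.0075   0.3475   0.0825]
  [ 0.0475   0.1475   0.5225]
(I − A)⁻¹ = adj(I−A) / det(I−A) ≈
  [   1.8831     0.5844     0.7143]
  [   0.0244     1.1282     0.2679]
  [   0.1542     0.4789     1.6964]
x = (I − A)⁻¹ d = adj(I−A)·d / det(I−A), with det(I−A) = 0.3080:
  x_C = (0.5800·160 + 0.1800·70 + 0.2200·290) / 0.3080 = 169.20 / 0.3080 ≈ 549.4
  x_S = (0.0075·160 + 0.3475·70 + 0.0825·290) / 0.3080 = 49.45 / 0.3080 ≈ 160.6
  x_M = (0.0475·160 + 0.1475·70 + 0.5225·290) / 0.3080 = 169.45 / 0.3080 ≈ 550.2

x_S = 160.6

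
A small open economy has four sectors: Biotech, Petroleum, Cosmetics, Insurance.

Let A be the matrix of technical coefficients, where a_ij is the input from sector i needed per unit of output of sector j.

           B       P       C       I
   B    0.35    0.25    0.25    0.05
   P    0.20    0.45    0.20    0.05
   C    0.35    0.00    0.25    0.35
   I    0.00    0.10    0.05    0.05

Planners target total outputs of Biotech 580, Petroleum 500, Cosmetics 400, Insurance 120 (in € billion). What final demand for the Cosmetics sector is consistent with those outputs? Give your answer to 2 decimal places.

d_C = 55.00

I − A =
  [   0.65    -0.25    -0.25    -0.05]
  [  -0.20     0.55    -0.20    -0.05]
  [  -0.35     0.00     0.75    -0.35]
  [   0.00    -0.10    -0.05     0.95]
d = (I − A) x:
  d_B = (+0.65)·580 + (-0.25)·500 + (-0.25)·400 + (-0.05)·120 = 146.00
  d_P = (-0.20)·580 + (+0.55)·500 + (-0.20)·400 + (-0.05)·120 = 73.00
  d_C = (-0.35)·580 + (+0.00)·500 + (+0.75)·400 + (-0.35)·120 = 55.00
  d_I = (+0.00)·580 + (-0.10)·500 + (-0.05)·400 + (+0.95)·120 = 44.00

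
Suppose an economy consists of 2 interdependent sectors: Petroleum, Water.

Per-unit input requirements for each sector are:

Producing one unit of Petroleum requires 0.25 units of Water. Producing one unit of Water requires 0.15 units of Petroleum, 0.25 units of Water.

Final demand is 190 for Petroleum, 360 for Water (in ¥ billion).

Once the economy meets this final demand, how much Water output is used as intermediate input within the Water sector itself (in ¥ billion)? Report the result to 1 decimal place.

z_WW = 143.0

I − A =
  [   1.00    -0.15]
  [  -0.25     0.75]
det(I−A) = (1.00)(0.75) − (-0.15)(-0.25) = 0.7125
adj(I−A) = [[0.75, 0.15], [0.25, 1.00]]
(I − A)⁻¹ = adj(I−A) / det(I−A) ≈
  [   1.0526     0.2105]
  [   0.3509     1.4035]
First solve x = (I − A)⁻¹ d = adj(I−A)·d / det(I−A); in particular x_W = (0.25·190 + 1.00·360) / 0.7125 = 407.50 / 0.7125 ≈ 571.930.
Intermediate flow from W to W: z_WW = a_WW · x_W = 0.25 × 407.50 / 0.7125 = 101.875 / 0.7125 ≈ 143.0.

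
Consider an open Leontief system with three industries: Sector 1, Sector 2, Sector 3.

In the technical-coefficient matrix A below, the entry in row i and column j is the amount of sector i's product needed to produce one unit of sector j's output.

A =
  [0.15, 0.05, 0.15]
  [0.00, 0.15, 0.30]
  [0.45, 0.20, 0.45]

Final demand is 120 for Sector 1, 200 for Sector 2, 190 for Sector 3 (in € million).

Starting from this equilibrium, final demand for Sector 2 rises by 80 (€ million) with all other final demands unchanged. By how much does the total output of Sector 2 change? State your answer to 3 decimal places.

Δx_2 = 113.375

I − A =
  [   0.85    -0.05    -0.15]
  [   0.00     0.85    -0.30]
  [  -0.45    -0.20     0.55]
Cofactors of I−A, C_ij = (−1)^(i+j)·(minor ij) (rows/columns in the sector order above):
  C_11 = (0.85)(0.55) − (-0.30)(-0.20) = 0.4075
  C_12 = −[(0.00)(0.55) − (-0.30)(-0.45)] = 0.1350
  C_13 = (0.00)(-0.20) − (0.85)(-0.45) = 0.3825
  C_21 = −[(-0.05)(0.55) − (-0.15)(-0.20)] = 0.0575
  C_22 = (0.85)(0.55) − (-0.15)(-0.45) = 0.4000
  C_23 = −[(0.85)(-0.20) − (-0.05)(-0.45)] = 0.1925
  C_31 = (-0.05)(-0.30) − (-0.15)(0.85) = 0.1425
  C_32 = −[(0.85)(-0.30) − (-0.15)(0.00)] = 0.2550
  C_33 = (0.85)(0.85) − (-0.05)(0.00) = 0.7225
det(I−A) = Σ_j (I−A)_1j·C_1j = (0.85)(0.4075) + (-0.05)(0.1350) + (-0.15)(0.3825) = 0.28225
adj(I−A) = Cᵀ =
  [ 0.4075   0.0575   0.1425]
  [ 0.1350   0.4000   0.2550]
  [ 0.3825   0.1925   0.7225]
(I − A)⁻¹ = adj(I−A) / det(I−A) ≈
  [   1.4438     0.2037     0.5049]
  [   0.4783     1.4172     0.9035]
  [   1.3552     0.6820     2.5598]
Δx = (I − A)⁻¹ Δd with Δd having +80 in the Sector 2 component and 0 elsewhere.
So Δx_2 = L_22 · (+80), where L_22 = adj(I−A)_22 / det(I−A) = 0.4000 / 0.28225.
Δx_2 = 0.4000 × (+80) / 0.28225 = 32.00 / 0.28225 ≈ 113.375.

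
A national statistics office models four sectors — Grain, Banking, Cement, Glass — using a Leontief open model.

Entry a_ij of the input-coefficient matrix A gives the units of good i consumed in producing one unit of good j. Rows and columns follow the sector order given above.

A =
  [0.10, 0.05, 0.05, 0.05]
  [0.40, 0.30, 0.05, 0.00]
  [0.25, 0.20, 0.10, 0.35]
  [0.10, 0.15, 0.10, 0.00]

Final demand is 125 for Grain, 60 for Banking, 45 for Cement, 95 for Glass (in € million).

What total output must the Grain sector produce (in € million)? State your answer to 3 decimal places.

I − A =
  [   0.90    -0.05    -0.05    -0.05]
  [  -0.40     0.70    -0.05     0.00]
  [  -0.25    -0.20     0.90    -0.35]
  [  -0.10    -0.15    -0.10     1.00]
Compute the cofactors C_ij = (−1)^(i+j)·(3×3 minor ij) of I−A; the adjugate is their transpose:
adj(I−A) = Cᵀ =
  [ 0.592875   0.063625   0.041375   0.044125]
  [ 0.360250   0.758500   0.066750   0.041375]
  [ 0.300500   0.242375   0.603500   0.226250]
  [ 0.143375   0.144375   0.074500   0.526625]
det(I−A) = Σ_j (I−A)_1j·C_1j = (0.90)(0.592875) + (-0.05)(0.360250) + (-0.05)(0.300500) + (-0.05)(0.143375) = 0.49338125
(I − A)⁻¹ = adj(I−A) / det(I−A) ≈
  [   1.2017     0.1290     0.0839     0.0894]
  [   0.7302     1.5374     0.1353     0.0839]
  [   0.6091     0.4913     1.2232     0.4586]
  [   0.2906     0.2926     0.1510     1.0674]
x = (I − A)⁻¹ d = adj(I−A)·d / det(I−A), with det(I−A) = 0.49338125:
  x_1 = (0.592875·125 + 0.063625·60 + 0.041375·45 + 0.044125·95) / 0.49338125 = 83.980625 / 0.49338125 ≈ 170.214
  x_2 = (0.360250·125 + 0.758500·60 + 0.066750·45 + 0.041375·95) / 0.49338125 = 97.475625 / 0.49338125 ≈ 197.567
  x_3 = (0.300500·125 + 0.242375·60 + 0.603500·45 + 0.226250·95) / 0.49338125 = 100.75625 / 0.49338125 ≈ 204.216
  x_4 = (0.143375·125 + 0.144375·60 + 0.074500·45 + 0.526625·95) / 0.49338125 = 79.96625 / 0.49338125 ≈ 162.078

x_1 = 170.214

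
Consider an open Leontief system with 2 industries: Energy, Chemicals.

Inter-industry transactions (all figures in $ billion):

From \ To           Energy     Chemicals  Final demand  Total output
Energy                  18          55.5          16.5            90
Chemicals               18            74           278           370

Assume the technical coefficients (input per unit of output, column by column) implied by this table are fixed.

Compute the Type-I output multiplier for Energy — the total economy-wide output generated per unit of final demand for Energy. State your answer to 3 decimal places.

m_1 = 1.639

Technical coefficients a_ij = z_ij / X_j:
  a_11 = 18/90 = 0.20, a_21 = 18/90 = 0.20
  a_12 = 55.5/370 = 0.15, a_22 = 74/370 = 0.20
I − A =
  [   0.80    -0.15]
  [  -0.20     0.80]
det(I−A) = (0.80)(0.80) − (-0.15)(-0.20) = 0.6100
adj(I−A) = [[0.80, 0.15], [0.20, 0.80]]
(I − A)⁻¹ = adj(I−A) / det(I−A) ≈
  [   1.3115     0.2459]
  [   0.3279     1.3115]
The output multiplier for sector j is the column-j sum of the Leontief inverse (I − A)⁻¹ = adj(I−A) / det(I−A).
Column 1 of adj(I−A): (0.80, 0.20); det(I−A) = 0.6100.
m_1 = (0.80 + 0.20) / 0.6100 = 1.00 / 0.6100 ≈ 1.639.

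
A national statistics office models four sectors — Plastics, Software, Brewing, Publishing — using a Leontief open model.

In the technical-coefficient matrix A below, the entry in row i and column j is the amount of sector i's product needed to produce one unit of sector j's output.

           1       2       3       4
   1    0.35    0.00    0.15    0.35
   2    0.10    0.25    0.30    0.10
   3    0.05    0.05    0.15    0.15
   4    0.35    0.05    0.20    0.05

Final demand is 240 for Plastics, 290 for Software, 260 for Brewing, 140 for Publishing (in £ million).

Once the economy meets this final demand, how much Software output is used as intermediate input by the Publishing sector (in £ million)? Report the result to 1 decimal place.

I − A =
  [   0.65     0.00    -0.15    -0.35]
  [  -0.10     0.75    -0.30    -0.10]
  [  -0.05    -0.05     0.85    -0.15]
  [  -0.35    -0.05    -0.20     0.95]
Compute the cofactors C_ij = (−1)^(i+j)·(3×3 minor ij) of I−A; the adjugate is their transpose:
adj(I−A) = Cᵀ =
  [ 0.561375   0.026625   0.163875   0.235500]
  [ 0.138500   0.382750   0.188000   0.121000]
  [ 0.082000   0.030500   0.366250   0.091250]
  [ 0.231375   0.036375   0.147375   0.398250]
det(I−A) = Σ_j (I−A)_1j·C_1j = (0.65)(0.561375) + (0.00)(0.138500) + (-0.15)(0.082000) + (-0.35)(0.231375) = 0.2716125
(I − A)⁻¹ = adj(I−A) / det(I−A) ≈
  [   2.0668     0.0980     0.6033     0.8670]
  [   0.5099     1.4092     0.6922     0.4455]
  [   0.3019     0.1123     1.3484     0.3360]
  [   0.8519     0.1339     0.5426     1.4662]
First solve x = (I − A)⁻¹ d = adj(I−A)·d / det(I−A); in particular x_4 = (0.231375·240 + 0.036375·290 + 0.147375·260 + 0.398250·140) / 0.2716125 = 160.15125 / 0.2716125 ≈ 589.631.
Intermediate flow from 2 to 4: z_24 = a_24 · x_4 = 0.10 × 160.15125 / 0.2716125 = 16.015125 / 0.2716125 ≈ 59.0.

z_24 = 59.0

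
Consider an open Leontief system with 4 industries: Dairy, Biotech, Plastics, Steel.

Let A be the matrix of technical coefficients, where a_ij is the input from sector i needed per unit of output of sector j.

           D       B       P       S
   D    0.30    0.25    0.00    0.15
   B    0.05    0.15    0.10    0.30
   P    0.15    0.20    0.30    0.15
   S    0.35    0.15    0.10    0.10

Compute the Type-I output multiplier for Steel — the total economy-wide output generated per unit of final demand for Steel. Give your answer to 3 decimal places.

m_S = 3.300

I − A =
  [   0.70    -0.25     0.00    -0.15]
  [  -0.05     0.85    -0.10    -0.30]
  [  -0.15    -0.20     0.70    -0.15]
  [  -0.35    -0.15    -0.10     0.90]
Compute the cofactors C_ij = (−1)^(i+j)·(3×3 minor ij) of I−A; the adjugate is their transpose:
adj(I−A) = Cᵀ =
  [ 0.46500   0.17250   0.04500   0.14250]
  [ 0.12750   0.39150   0.07950   0.16500]
  [ 0.18375   0.18150   0.42075   0.16125]
  [ 0.22250   0.15250   0.07750   0.39000]
det(I−A) = Σ_j (I−A)_1j·C_1j = (0.70)(0.46500) + (-0.25)(0.12750) + (0.00)(0.18375) + (-0.15)(0.22250) = 0.26025
(I − A)⁻¹ = adj(I−A) / det(I−A) ≈
  [   1.7867     0.6628     0.1729     0.5476]
  [   0.4899     1.5043     0.3055     0.6340]
  [   0.7061     0.6974     1.6167     0.6196]
  [   0.8549     0.5860     0.2978     1.4986]
The output multiplier for sector j is the column-j sum of the Leontief inverse (I − A)⁻¹ = adj(I−A) / det(I−A).
Column S of adj(I−A): (0.14250, 0.16500, 0.16125, 0.39000); det(I−A) = 0.26025.
m_S = (0.14250 + 0.16500 + 0.16125 + 0.39000) / 0.26025 = 0.85875 / 0.26025 ≈ 3.300.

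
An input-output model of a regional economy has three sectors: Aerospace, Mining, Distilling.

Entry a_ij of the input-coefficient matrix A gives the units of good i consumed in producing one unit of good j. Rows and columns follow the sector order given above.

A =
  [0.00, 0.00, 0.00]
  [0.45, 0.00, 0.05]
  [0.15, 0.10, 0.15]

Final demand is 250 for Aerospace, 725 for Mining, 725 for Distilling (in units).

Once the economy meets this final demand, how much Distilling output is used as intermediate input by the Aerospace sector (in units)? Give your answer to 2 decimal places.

z_DA = 37.50

I − A =
  [   1.00     0.00     0.00]
  [  -0.45     1.00    -0.05]
  [  -0.15    -0.10     0.85]
Cofactors of I−A, C_ij = (−1)^(i+j)·(minor ij) (rows/columns in the sector order above):
  C_11 = (1.00)(0.85) − (-0.05)(-0.10) = 0.8450
  C_12 = −[(-0.45)(0.85) − (-0.05)(-0.15)] = 0.3900
  C_13 = (-0.45)(-0.10) − (1.00)(-0.15) = 0.1950
  C_21 = −[(0.00)(0.85) − (0.00)(-0.10)] = 0.0000
  C_22 = (1.00)(0.85) − (0.00)(-0.15) = 0.8500
  C_23 = −[(1.00)(-0.10) − (0.00)(-0.15)] = 0.1000
  C_31 = (0.00)(-0.05) − (0.00)(1.00) = 0.0000
  C_32 = −[(1.00)(-0.05) − (0.00)(-0.45)] = 0.0500
  C_33 = (1.00)(1.00) − (0.00)(-0.45) = 1.0000
det(I−A) = Σ_j (I−A)_1j·C_1j = (1.00)(0.8450) + (0.00)(0.3900) + (0.00)(0.1950) = 0.8450
adj(I−A) = Cᵀ =
  [ 0.8450   0.0000   0.0000]
  [ 0.3900   0.8500   0.0500]
  [ 0.1950   0.1000   1.0000]
(I − A)⁻¹ = adj(I−A) / det(I−A) ≈
  [   1.0000     0.0000     0.0000]
  [   0.4615     1.0059     0.0592]
  [   0.2308     0.1183     1.1834]
First solve x = (I − A)⁻¹ d = adj(I−A)·d / det(I−A); in particular x_A = (0.8450·250 + 0.0000·725 + 0.0000·725) / 0.8450 = 211.25 / 0.8450 = 250.0000.
Intermediate flow from D to A: z_DA = a_DA · x_A = 0.15 × 211.25 / 0.8450 = 31.6875 / 0.8450 = 37.50.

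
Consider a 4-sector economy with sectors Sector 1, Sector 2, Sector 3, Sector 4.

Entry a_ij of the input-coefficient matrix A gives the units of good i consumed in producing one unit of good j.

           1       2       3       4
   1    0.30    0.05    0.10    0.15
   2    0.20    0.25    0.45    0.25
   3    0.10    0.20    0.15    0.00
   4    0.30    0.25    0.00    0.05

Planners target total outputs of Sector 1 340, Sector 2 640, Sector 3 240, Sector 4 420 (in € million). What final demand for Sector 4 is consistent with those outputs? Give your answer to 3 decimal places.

I − A =
  [   0.70    -0.05    -0.10    -0.15]
  [  -0.20     0.75    -0.45    -0.25]
  [  -0.10    -0.20     0.85     0.00]
  [  -0.30    -0.25     0.00     0.95]
d = (I − A) x:
  d_1 = (+0.70)·340 + (-0.05)·640 + (-0.10)·240 + (-0.15)·420 = 119.000
  d_2 = (-0.20)·340 + (+0.75)·640 + (-0.45)·240 + (-0.25)·420 = 199.000
  d_3 = (-0.10)·340 + (-0.20)·640 + (+0.85)·240 + (+0.00)·420 = 42.000
  d_4 = (-0.30)·340 + (-0.25)·640 + (+0.00)·240 + (+0.95)·420 = 137.000

d_4 = 137.000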